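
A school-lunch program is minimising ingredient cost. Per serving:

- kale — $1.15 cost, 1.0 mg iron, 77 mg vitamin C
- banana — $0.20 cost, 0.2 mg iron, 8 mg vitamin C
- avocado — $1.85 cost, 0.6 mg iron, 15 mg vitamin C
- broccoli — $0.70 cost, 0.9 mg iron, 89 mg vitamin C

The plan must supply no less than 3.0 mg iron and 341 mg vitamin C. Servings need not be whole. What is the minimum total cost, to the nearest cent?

Check every corner: each single food scaled to meet both minima, and each pair solved so both constraints bind.
kale only: max(3.0/1.0, 341/77) = 4.429 servings → $5.09.
banana only: max(3.0/0.2, 341/8) = 42.62 servings → $8.53.
avocado only: max(3.0/0.6, 341/15) = 22.73 servings → $42.06.
broccoli only: max(3.0/0.9, 341/89) = 3.831 servings → $2.68.
kale + banana: intersection lies outside the first quadrant.
kale + avocado: the both-tight solution has a negative serving — not a feasible corner.
kale + broccoli: the both-tight solution has a negative serving — not a feasible corner.
banana + avocado with both targets exact would need a negative amount; discard.
banana + broccoli: intersection lies outside the first quadrant.
avocado + broccoli: intersection lies outside the first quadrant.
So the least-cost plan costs $2.68.

$2.68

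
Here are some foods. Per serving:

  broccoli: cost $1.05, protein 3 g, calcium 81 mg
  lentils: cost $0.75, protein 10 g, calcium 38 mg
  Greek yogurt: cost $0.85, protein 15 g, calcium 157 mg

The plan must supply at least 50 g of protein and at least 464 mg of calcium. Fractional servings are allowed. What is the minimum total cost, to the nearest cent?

$2.83

broccoli only: max(50/3, 464/81) = 16.67 servings → $17.50.
lentils only: max(50/10, 464/38) = 12.21 servings → $9.16.
Greek yogurt only: max(50/15, 464/157) = 3.333 servings → $2.83.
broccoli + lentils with both tight: 3.937 servings and 3.819 servings → $7.00.
broccoli + Greek yogurt with both targets exact would need a negative amount; discard.
lentils + Greek yogurt with both tight: 0.89 servings and 2.74 servings → $3.00.
So the least-cost plan costs $2.83.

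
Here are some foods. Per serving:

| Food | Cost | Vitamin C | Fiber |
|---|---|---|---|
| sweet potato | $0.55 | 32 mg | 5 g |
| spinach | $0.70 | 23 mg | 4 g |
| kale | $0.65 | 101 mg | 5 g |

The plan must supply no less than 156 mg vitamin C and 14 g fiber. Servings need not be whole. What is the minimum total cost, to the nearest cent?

With two linear requirements the optimum uses one or two foods; enumerate the corners.
sweet potato only: max(156/32, 14/5) = 4.875 servings → $2.68.
spinach only: max(156/23, 14/4) = 6.783 servings → $4.75.
kale only: max(156/101, 14/5) = 2.8 servings → $1.82.
sweet potato + spinach: intersection lies outside the first quadrant.
sweet potato + kale with both tight: 1.838 servings and 0.9623 servings → $1.64.
spinach + kale with both tight: 2.194 servings and 1.045 servings → $2.21.
The minimum over all feasible corners is $1.64.

$1.64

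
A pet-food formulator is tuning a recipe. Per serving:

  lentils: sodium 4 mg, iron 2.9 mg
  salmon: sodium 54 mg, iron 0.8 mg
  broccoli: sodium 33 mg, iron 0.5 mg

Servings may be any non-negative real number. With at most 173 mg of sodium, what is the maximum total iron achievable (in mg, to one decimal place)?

Iron per mg sodium: lentils 0.725, broccoli 0.01515, salmon 0.01481.
With no serving limits, spend the whole sodium allowance on lentils: 173 mg / 4 mg × 2.9 mg = 125.4 mg.

125.4 mg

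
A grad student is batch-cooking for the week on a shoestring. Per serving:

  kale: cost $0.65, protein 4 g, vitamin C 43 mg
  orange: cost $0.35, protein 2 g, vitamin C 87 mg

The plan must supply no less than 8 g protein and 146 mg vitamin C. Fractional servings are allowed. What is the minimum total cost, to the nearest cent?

An LP optimum is at a vertex; with two nutrient constraints at most two foods are used. Check each candidate.
kale only: max(8/4, 146/43) = 3.395 servings → $2.21.
orange only: max(8/2, 146/87) = 4 servings → $1.40.
kale + orange with both tight: 1.542 servings and 0.916 servings → $1.32.
Cheapest feasible corner: $1.32.

$1.32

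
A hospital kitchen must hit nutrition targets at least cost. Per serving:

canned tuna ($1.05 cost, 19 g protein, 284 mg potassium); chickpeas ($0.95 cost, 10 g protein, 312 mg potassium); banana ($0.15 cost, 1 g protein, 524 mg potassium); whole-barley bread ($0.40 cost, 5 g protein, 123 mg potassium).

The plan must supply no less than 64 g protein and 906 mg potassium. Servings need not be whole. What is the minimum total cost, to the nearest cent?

This is a tiny linear program; its minimum lies at a vertex of the feasible set. List the vertices and price them.
canned tuna only: max(64/19, 906/284) = 3.368 servings → $3.54.
chickpeas only: max(64/10, 906/312) = 6.4 servings → $6.08.
banana only: max(64/1, 906/524) = 64 servings → $9.60.
whole-barley bread only: max(64/5, 906/123) = 12.8 servings → $5.12.
canned tuna + chickpeas: the both-tight solution has a negative serving — not a feasible corner.
canned tuna + banana: the both-tight solution has a negative serving — not a feasible corner.
canned tuna + whole-barley bread: the both-tight solution has a negative serving — not a feasible corner.
chickpeas + banana: intersection lies outside the first quadrant.
chickpeas + whole-barley bread: intersection lies outside the first quadrant.
banana + whole-barley bread with both targets exact would need a negative amount; discard.
So the least-cost plan costs $3.54.

$3.54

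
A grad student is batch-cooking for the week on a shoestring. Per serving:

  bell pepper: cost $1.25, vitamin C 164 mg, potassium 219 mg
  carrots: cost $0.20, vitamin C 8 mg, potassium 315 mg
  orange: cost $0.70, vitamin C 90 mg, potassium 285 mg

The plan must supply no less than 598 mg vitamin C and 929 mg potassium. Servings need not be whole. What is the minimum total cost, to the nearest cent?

$4.57

bell pepper only: max(598/164, 929/219) = 4.242 servings → $5.30.
carrots only: max(598/8, 929/315) = 74.75 servings → $14.95.
orange only: max(598/90, 929/285) = 6.644 servings → $4.65.
bell pepper + carrots with both tight: 3.625 servings and 0.4287 servings → $4.62.
bell pepper + orange with both tight: 3.212 servings and 0.7915 servings → $4.57.
carrots + orange with both targets exact would need a negative amount; discard.
The minimum over all feasible corners is $4.57.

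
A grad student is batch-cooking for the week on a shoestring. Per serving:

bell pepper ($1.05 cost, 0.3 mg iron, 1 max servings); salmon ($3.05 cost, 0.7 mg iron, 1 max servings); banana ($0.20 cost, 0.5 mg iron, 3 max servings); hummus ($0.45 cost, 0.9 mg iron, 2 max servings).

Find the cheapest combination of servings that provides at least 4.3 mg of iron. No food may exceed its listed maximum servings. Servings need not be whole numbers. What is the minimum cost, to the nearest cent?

$5.60

Cost per mg of iron: banana $0.4000, hummus $0.5000, bell pepper $3.5000, salmon $4.3571.
Take 3 servings of banana: +1.5 mg iron for $0.60 (total $0.60, still need 2.8 mg).
Take 2 servings of hummus: +1.8 mg iron for $0.90 (total $1.50, still need 1.0 mg).
Take 1 serving of bell pepper: +0.3 mg iron for $1.05 (total $2.55, still need 0.7 mg).
Take 1 serving of salmon: +0.7 mg iron for $3.05 (total $5.60, still need 0.0 mg).
Greedy by cheapest-per-mg is optimal for a single linear constraint, so the minimum cost is $5.60.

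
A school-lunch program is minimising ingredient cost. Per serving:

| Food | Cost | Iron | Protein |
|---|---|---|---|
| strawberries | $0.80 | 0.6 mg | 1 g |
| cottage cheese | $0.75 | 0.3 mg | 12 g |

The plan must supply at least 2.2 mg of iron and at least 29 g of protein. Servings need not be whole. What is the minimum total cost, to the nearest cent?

Minimising a linear cost over {iron ≥ 2.2, protein ≥ 29, servings ≥ 0} — the optimum is at a vertex, using one or two foods.
strawberries only: max(2.2/0.6, 29/1) = 29 servings → $23.20.
cottage cheese only: max(2.2/0.3, 29/12) = 7.333 servings → $5.50.
strawberries + cottage cheese with both tight: 2.565 servings and 2.203 servings → $3.70.
So the least-cost plan costs $3.70.

$3.70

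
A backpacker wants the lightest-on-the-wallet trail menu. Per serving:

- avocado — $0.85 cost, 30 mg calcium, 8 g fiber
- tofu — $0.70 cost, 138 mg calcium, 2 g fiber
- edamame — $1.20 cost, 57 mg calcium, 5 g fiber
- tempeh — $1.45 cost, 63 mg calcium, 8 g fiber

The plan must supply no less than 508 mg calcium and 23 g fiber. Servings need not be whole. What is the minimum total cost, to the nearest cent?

$4.02

At the optimum either one food covers both requirements or two foods hit both targets exactly; no other combination can be cheaper.
avocado only: max(508/30, 23/8) = 16.93 servings → $14.39.
tofu only: max(508/138, 23/2) = 11.5 servings → $8.05.
edamame only: max(508/57, 23/5) = 8.912 servings → $10.69.
tempeh only: max(508/63, 23/8) = 8.063 servings → $11.69.
avocado + tofu with both tight: 2.067 servings and 3.232 servings → $4.02.
avocado + edamame with both targets exact would need a negative amount; discard.
avocado + tempeh: the both-tight solution has a negative serving — not a feasible corner.
tofu + edamame with both tight: 2.134 servings and 3.747 servings → $5.99.
tofu + tempeh with both tight: 2.674 servings and 2.207 servings → $5.07.
edamame + tempeh with both targets exact would need a negative amount; discard.
So the least-cost plan costs $4.02.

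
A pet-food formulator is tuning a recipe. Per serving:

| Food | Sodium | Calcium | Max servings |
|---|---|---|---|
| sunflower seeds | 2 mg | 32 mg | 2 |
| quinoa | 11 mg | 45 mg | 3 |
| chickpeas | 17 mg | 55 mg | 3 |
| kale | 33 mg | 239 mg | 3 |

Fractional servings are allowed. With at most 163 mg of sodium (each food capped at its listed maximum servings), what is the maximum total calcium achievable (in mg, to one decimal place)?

Calcium per mg sodium: sunflower seeds 16, kale 7.242, quinoa 4.091, chickpeas 3.235.
Take 2 servings of sunflower seeds: uses 4 mg sodium, +64.0 mg calcium (running total 64.0 mg).
Take 3 servings of kale: uses 99 mg sodium, +717.0 mg calcium (running total 781.0 mg).
Take 3 servings of quinoa: uses 33 mg sodium, +135.0 mg calcium (running total 916.0 mg).
Take 1.588 servings of chickpeas: uses 27 mg sodium, +87.4 mg calcium (running total 1003.4 mg).
Greedy by best ratio exhausts the sodium allowance optimally: 1003.4 mg.

1003.4 mg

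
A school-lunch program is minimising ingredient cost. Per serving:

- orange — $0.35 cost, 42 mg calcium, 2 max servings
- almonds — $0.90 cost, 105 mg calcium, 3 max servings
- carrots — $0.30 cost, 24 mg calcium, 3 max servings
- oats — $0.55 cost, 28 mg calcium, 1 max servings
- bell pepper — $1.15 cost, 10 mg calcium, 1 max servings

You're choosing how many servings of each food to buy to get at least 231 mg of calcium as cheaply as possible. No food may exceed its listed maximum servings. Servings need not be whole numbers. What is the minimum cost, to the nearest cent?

Cost per mg of calcium: orange $0.0083, almonds $0.0086, carrots $0.0125, oats $0.0196, bell pepper $0.1150.
Take 2 servings of orange: +84.0 mg calcium for $0.70 (total $0.70, still need 147.0 mg).
Take 1.4 servings of almonds: +147.0 mg calcium for $1.26 (total $1.96, still need 0.0 mg).
Filling from the cheapest source first is optimal under one linear minimum: $1.96.

$1.96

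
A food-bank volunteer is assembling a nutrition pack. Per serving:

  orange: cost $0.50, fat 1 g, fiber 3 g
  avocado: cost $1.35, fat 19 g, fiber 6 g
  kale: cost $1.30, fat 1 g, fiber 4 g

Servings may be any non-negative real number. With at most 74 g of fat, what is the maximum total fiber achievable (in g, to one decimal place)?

Fiber per g fat: kale 4, orange 3, avocado 0.3158.
With no serving limits, spend the whole fat allowance on kale: 74 g / 1 g × 4 g = 296.0 g.

296.0 g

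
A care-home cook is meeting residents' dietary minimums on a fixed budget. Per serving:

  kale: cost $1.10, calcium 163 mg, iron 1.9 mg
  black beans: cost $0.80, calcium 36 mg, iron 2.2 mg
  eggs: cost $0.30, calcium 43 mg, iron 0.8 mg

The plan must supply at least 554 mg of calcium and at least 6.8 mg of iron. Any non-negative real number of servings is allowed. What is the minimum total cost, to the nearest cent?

kale only: max(554/163, 6.8/1.9) = 3.579 servings → $3.94.
black beans only: max(554/36, 6.8/2.2) = 15.39 servings → $12.31.
eggs only: max(554/43, 6.8/0.8) = 12.88 servings → $3.87.
kale + black beans with both tight: 3.356 servings and 0.1923 servings → $3.85.
kale + eggs with both tight: 3.097 servings and 1.146 servings → $3.75.
black beans + eggs: the both-tight solution has a negative serving — not a feasible corner.
Cheapest feasible corner: $3.75.

$3.75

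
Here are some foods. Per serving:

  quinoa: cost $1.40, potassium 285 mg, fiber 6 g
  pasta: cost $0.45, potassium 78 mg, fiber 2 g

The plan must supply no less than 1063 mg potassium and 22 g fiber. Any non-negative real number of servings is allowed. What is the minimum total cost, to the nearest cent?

A basic optimal solution has at most two foods positive. Try each food alone and each pair with both targets met exactly.
quinoa only: max(1063/285, 22/6) = 3.73 servings → $5.22.
pasta only: max(1063/78, 22/2) = 13.63 servings → $6.13.
quinoa + pasta: intersection lies outside the first quadrant.
So the least-cost plan costs $5.22.

$5.22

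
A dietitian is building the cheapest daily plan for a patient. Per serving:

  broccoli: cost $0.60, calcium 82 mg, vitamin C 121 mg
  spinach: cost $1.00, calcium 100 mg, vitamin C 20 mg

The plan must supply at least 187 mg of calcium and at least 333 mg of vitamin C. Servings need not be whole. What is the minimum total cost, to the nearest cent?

$1.65

With two linear requirements the optimum uses one or two foods; enumerate the corners.
broccoli only: max(187/82, 333/121) = 2.752 servings → $1.65.
spinach only: max(187/100, 333/20) = 16.65 servings → $16.65.
broccoli + spinach with both targets exact would need a negative amount; discard.
So the least-cost plan costs $1.65.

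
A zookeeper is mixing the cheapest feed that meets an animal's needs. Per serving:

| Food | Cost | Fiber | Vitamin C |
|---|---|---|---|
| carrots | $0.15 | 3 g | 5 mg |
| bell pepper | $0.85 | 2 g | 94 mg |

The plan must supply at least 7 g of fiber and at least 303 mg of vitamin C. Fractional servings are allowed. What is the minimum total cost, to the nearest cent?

$2.76

carrots only: max(7/3, 303/5) = 60.6 servings → $9.09.
bell pepper only: max(7/2, 303/94) = 3.5 servings → $2.98.
carrots + bell pepper with both tight: 0.1912 servings and 3.213 servings → $2.76.
So the least-cost plan costs $2.76.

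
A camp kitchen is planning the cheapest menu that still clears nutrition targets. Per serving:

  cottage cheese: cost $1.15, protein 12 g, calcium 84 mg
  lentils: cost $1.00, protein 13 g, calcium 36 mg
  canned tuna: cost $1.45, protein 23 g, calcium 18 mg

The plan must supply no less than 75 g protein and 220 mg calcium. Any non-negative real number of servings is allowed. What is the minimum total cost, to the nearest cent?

$5.58

A basic optimal solution has at most two foods positive. Try each food alone and each pair with both targets met exactly.
cottage cheese only: max(75/12, 220/84) = 6.25 servings → $7.19.
lentils only: max(75/13, 220/36) = 6.111 servings → $6.11.
canned tuna only: max(75/23, 220/18) = 12.22 servings → $17.72.
cottage cheese + lentils with both tight: 0.2424 servings and 5.545 servings → $5.82.
cottage cheese + canned tuna with both tight: 2.162 servings and 2.133 servings → $5.58.
lentils + canned tuna: the both-tight solution has a negative serving — not a feasible corner.
So the least-cost plan costs $5.58.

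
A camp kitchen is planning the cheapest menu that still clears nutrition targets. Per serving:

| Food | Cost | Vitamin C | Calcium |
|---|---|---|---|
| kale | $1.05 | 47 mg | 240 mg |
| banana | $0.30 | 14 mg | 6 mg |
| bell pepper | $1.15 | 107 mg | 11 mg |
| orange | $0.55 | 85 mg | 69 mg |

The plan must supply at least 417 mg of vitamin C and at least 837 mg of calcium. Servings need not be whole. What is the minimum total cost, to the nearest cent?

With two linear requirements the optimum uses one or two foods; enumerate the corners.
kale only: max(417/47, 837/240) = 8.872 servings → $9.32.
banana only: max(417/14, 837/6) = 139.5 servings → $41.85.
bell pepper only: max(417/107, 837/11) = 76.09 servings → $87.50.
orange only: max(417/85, 837/69) = 12.13 servings → $6.67.
kale + banana with both tight: 2.994 servings and 19.73 servings → $9.06.
kale + bell pepper with both tight: 3.377 servings and 2.414 servings → $6.32.
kale + orange with both tight: 2.47 servings and 3.54 servings → $4.54.
banana + bell pepper: the both-tight solution has a negative serving — not a feasible corner.
banana + orange: intersection lies outside the first quadrant.
bell pepper + orange: the both-tight solution has a negative serving — not a feasible corner.
Cheapest feasible corner: $4.54.

$4.54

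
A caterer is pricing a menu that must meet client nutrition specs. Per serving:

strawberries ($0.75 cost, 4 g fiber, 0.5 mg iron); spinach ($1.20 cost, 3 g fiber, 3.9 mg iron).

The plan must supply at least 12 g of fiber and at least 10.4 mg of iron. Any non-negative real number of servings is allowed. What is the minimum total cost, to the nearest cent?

The cheapest plan sits at a corner of the feasible region — with two constraints it uses at most two foods.
strawberries only: max(12/4, 10.4/0.5) = 20.8 servings → $15.60.
spinach only: max(12/3, 10.4/3.9) = 4 servings → $4.80.
strawberries + spinach with both tight: 1.106 servings and 2.525 servings → $3.86.
Cheapest feasible corner: $3.86.

$3.86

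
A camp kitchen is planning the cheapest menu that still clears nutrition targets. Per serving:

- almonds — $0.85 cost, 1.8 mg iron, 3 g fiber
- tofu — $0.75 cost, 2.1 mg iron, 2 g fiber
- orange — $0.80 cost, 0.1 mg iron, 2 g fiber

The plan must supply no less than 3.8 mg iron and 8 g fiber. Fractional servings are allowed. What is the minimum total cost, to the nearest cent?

$2.27

almonds only: max(3.8/1.8, 8/3) = 2.667 servings → $2.27.
tofu only: max(3.8/2.1, 8/2) = 4 servings → $3.00.
orange only: max(3.8/0.1, 8/2) = 38 servings → $30.40.
almonds + tofu with both targets exact would need a negative amount; discard.
almonds + orange with both tight: 2.061 servings and 0.9091 servings → $2.48.
tofu + orange with both tight: 1.7 servings and 2.3 servings → $3.12.
So the least-cost plan costs $2.27.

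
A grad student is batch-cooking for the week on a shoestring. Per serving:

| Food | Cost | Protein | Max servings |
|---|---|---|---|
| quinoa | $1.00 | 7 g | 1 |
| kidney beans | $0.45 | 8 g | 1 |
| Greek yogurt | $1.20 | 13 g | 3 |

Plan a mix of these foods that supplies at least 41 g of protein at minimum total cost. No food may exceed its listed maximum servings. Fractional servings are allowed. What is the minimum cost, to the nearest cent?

Cost per g of protein: kidney beans $0.0563, Greek yogurt $0.0923, quinoa $0.1429.
Take 1 serving of kidney beans: +8.0 g protein for $0.45 (total $0.45, still need 33.0 g).
Take 2.538 servings of Greek yogurt: +33.0 g protein for $3.05 (total $3.50, still need 0.0 g).
Filling from the cheapest source first is optimal under one linear minimum: $3.50.

$3.50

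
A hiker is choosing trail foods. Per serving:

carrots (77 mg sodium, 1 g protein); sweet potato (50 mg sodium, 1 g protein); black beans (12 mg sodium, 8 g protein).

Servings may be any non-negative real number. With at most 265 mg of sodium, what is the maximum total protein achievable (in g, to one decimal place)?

Protein per mg sodium: black beans 0.6667, sweet potato 0.02, carrots 0.01299.
With no serving limits, spend the whole sodium allowance on black beans: 265 mg / 12 mg × 8 g = 176.7 g.

176.7 g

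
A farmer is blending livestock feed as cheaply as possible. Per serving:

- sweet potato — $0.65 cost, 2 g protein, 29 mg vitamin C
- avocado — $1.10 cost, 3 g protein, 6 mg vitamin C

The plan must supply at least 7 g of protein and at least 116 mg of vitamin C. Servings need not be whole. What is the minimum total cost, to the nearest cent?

$2.60

For a min-cost LP with two ≥-constraints, a basic feasible solution has at most two positive variables.
sweet potato only: max(7/2, 116/29) = 4 servings → $2.60.
avocado only: max(7/3, 116/6) = 19.33 servings → $21.27.
sweet potato + avocado with both targets exact would need a negative amount; discard.
Cheapest feasible corner: $2.60.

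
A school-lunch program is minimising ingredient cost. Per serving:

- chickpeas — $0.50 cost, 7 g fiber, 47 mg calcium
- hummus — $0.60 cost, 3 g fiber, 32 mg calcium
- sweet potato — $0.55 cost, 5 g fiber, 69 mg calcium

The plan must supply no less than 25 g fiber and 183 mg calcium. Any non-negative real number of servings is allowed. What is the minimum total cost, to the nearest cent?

chickpeas only: max(25/7, 183/47) = 3.894 servings → $1.95.
hummus only: max(25/3, 183/32) = 8.333 servings → $5.00.
sweet potato only: max(25/5, 183/69) = 5 servings → $2.75.
chickpeas + hummus with both tight: 3.024 servings and 1.277 servings → $2.28.
chickpeas + sweet potato with both tight: 3.266 servings and 0.4274 servings → $1.87.
hummus + sweet potato: the both-tight solution has a negative serving — not a feasible corner.
The minimum over all feasible corners is $1.87.

$1.87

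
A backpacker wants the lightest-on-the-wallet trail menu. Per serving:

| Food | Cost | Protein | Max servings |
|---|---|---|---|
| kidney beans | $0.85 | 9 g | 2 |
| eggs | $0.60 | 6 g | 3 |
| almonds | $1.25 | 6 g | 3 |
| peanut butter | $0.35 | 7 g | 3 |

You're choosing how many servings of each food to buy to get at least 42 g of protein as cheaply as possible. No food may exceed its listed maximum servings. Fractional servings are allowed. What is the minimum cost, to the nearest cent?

$3.05

Cost per g of protein: peanut butter $0.0500, kidney beans $0.0944, eggs $0.1000, almonds $0.2083.
Take 3 servings of peanut butter: +21.0 g protein for $1.05 (total $1.05, still need 21.0 g).
Take 2 servings of kidney beans: +18.0 g protein for $1.70 (total $2.75, still need 3.0 g).
Take 0.5 servings of eggs: +3.0 g protein for $0.30 (total $3.05, still need 0.0 g).
Filling from the cheapest source first is optimal under one linear minimum: $3.05.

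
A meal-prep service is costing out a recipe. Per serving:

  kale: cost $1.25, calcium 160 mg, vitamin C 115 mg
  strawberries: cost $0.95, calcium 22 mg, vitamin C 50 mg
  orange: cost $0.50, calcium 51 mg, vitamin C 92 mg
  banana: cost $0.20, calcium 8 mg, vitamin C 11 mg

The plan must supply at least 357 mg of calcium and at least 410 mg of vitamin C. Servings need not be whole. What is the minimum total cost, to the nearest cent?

$3.07

A basic optimal solution has at most two foods positive. Try each food alone and each pair with both targets met exactly.
kale only: max(357/160, 410/115) = 3.565 servings → $4.46.
strawberries only: max(357/22, 410/50) = 16.23 servings → $15.42.
orange only: max(357/51, 410/92) = 7 servings → $3.50.
banana only: max(357/8, 410/11) = 44.62 servings → $8.93.
kale + strawberries with both tight: 1.614 servings and 4.487 servings → $6.28.
kale + orange with both tight: 1.348 servings and 2.772 servings → $3.07.
kale + banana with both tight: 0.7702 servings and 29.22 servings → $6.81.
strawberries + orange: intersection lies outside the first quadrant.
strawberries + banana: intersection lies outside the first quadrant.
orange + banana: intersection lies outside the first quadrant.
The minimum over all feasible corners is $3.07.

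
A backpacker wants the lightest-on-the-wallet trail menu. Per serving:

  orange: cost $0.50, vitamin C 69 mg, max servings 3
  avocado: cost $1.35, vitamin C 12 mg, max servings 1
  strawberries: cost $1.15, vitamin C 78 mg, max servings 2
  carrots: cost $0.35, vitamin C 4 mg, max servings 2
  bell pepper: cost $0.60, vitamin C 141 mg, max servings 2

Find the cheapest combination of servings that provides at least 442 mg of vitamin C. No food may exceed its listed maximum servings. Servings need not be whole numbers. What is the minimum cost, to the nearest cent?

Cost per mg of vitamin C: bell pepper $0.0043, orange $0.0072, strawberries $0.0147, carrots $0.0875, avocado $0.1125.
Take 2 servings of bell pepper: +282.0 mg vitamin C for $1.20 (total $1.20, still need 160.0 mg).
Take 2.319 servings of orange: +160.0 mg vitamin C for $1.16 (total $2.36, still need 0.0 mg).
Filling from the cheapest source first is optimal under one linear minimum: $2.36.

$2.36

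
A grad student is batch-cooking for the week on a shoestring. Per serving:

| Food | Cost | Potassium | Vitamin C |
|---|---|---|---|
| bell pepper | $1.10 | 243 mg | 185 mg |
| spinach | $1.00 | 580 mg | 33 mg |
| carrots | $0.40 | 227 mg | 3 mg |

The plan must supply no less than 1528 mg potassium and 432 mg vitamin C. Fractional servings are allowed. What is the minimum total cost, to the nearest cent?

This is a tiny linear program; its minimum lies at a vertex of the feasible set. List the vertices and price them.
bell pepper only: max(1528/243, 432/185) = 6.288 servings → $6.92.
spinach only: max(1528/580, 432/33) = 13.09 servings → $13.09.
carrots only: max(1528/227, 432/3) = 144 servings → $57.60.
bell pepper + spinach with both tight: 2.016 servings and 1.79 servings → $4.01.
bell pepper + carrots with both tight: 2.265 servings and 4.306 servings → $4.21.
spinach + carrots: the both-tight solution has a negative serving — not a feasible corner.
So the least-cost plan costs $4.01.

$4.01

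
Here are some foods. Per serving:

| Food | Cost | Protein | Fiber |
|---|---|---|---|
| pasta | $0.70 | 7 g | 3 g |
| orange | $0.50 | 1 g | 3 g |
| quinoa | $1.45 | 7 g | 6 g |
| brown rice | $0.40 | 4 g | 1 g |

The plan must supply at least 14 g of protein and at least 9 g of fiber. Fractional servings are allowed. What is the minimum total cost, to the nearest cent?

Check every corner: each single food scaled to meet both minima, and each pair solved so both constraints bind.
pasta only: max(14/7, 9/3) = 3 servings → $2.10.
orange only: max(14/1, 9/3) = 14 servings → $7.00.
quinoa only: max(14/7, 9/6) = 2 servings → $2.90.
brown rice only: max(14/4, 9/1) = 9 servings → $3.60.
pasta + orange with both tight: 1.833 servings and 1.167 servings → $1.87.
pasta + quinoa with both tight: 1 serving and 1 serving → $2.15.
pasta + brown rice with both targets exact would need a negative amount; discard.
orange + quinoa with both targets exact would need a negative amount; discard.
orange + brown rice with both tight: 2 servings and 3 servings → $2.20.
quinoa + brown rice with both tight: 1.294 servings and 1.235 servings → $2.37.
The minimum over all feasible corners is $1.87.

$1.87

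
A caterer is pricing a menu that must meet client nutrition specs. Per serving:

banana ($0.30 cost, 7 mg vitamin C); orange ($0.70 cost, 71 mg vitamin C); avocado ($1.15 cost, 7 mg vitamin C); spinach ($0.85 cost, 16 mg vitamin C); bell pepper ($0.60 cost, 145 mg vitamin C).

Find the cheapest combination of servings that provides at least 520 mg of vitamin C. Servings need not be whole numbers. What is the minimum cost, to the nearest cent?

$2.15

Cost per mg of vitamin C: bell pepper $0.0041, orange $0.0099, banana $0.0429, spinach $0.0531, avocado $0.1643.
With no serving limits, use only bell pepper: 520 mg / 145 mg = 3.586 servings × $0.60 = $2.15.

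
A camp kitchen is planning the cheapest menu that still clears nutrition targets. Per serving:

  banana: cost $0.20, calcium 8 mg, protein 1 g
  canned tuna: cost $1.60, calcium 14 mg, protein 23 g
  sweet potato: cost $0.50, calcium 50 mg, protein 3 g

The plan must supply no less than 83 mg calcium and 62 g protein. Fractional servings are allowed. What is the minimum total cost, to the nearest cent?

For a min-cost LP with two ≥-constraints, a basic feasible solution has at most two positive variables.
banana only: max(83/8, 62/1) = 62 servings → $12.40.
canned tuna only: max(83/14, 62/23) = 5.929 servings → $9.49.
sweet potato only: max(83/50, 62/3) = 20.67 servings → $10.33.
banana + canned tuna with both tight: 6.124 servings and 2.429 servings → $5.11.
banana + sweet potato: the both-tight solution has a negative serving — not a feasible corner.
canned tuna + sweet potato with both tight: 2.573 servings and 0.9395 servings → $4.59.
So the least-cost plan costs $4.59.

$4.59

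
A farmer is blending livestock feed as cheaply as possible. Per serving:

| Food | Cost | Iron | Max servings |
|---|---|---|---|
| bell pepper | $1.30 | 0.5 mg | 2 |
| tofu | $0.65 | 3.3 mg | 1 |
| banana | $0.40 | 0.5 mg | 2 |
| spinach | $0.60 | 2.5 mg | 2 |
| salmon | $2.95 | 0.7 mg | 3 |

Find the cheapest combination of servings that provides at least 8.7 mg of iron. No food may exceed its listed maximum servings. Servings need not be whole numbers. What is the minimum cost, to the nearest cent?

Cost per mg of iron: tofu $0.1970, spinach $0.2400, banana $0.8000, bell pepper $2.6000, salmon $4.2143.
Take 1 serving of tofu: +3.3 mg iron for $0.65 (total $0.65, still need 5.4 mg).
Take 2 servings of spinach: +5.0 mg iron for $1.20 (total $1.85, still need 0.4 mg).
Take 0.8 servings of banana: +0.4 mg iron for $0.32 (total $2.17, still need 0.0 mg).
Greedy by cheapest-per-mg is optimal for a single linear constraint, so the minimum cost is $2.17.

$2.17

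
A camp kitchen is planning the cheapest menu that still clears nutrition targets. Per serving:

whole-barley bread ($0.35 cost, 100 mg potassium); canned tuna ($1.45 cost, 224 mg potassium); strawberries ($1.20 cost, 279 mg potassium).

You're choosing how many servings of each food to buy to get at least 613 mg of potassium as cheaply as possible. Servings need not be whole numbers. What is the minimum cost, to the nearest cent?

Cost per mg of potassium: whole-barley bread $0.0035, strawberries $0.0043, canned tuna $0.0065.
With no serving limits, use only whole-barley bread: 613 mg / 100 mg = 6.13 servings × $0.35 = $2.15.

$2.15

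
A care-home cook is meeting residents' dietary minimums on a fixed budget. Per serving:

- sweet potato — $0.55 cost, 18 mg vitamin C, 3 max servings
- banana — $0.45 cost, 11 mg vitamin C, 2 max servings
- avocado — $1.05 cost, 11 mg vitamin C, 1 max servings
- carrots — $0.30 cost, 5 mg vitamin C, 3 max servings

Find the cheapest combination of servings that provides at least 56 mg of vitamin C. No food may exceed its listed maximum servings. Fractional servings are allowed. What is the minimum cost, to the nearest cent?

$1.73

Cost per mg of vitamin C: sweet potato $0.0306, banana $0.0409, carrots $0.0600, avocado $0.0955.
Take 3 servings of sweet potato: +54.0 mg vitamin C for $1.65 (total $1.65, still need 2.0 mg).
Take 0.1818 servings of banana: +2.0 mg vitamin C for $0.08 (total $1.73, still need 0.0 mg).
Greedy by cheapest-per-mg is optimal for a single linear constraint, so the minimum cost is $1.73.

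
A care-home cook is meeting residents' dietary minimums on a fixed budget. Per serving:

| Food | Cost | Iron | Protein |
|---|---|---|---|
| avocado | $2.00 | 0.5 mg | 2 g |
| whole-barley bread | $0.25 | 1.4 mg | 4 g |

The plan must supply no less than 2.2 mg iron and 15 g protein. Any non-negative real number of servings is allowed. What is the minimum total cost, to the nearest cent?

Check every corner: each single food scaled to meet both minima, and each pair solved so both constraints bind.
avocado only: max(2.2/0.5, 15/2) = 7.5 servings → $15.00.
whole-barley bread only: max(2.2/1.4, 15/4) = 3.75 servings → $0.94.
avocado + whole-barley bread: the both-tight solution has a negative serving — not a feasible corner.
So the least-cost plan costs $0.94.

$0.94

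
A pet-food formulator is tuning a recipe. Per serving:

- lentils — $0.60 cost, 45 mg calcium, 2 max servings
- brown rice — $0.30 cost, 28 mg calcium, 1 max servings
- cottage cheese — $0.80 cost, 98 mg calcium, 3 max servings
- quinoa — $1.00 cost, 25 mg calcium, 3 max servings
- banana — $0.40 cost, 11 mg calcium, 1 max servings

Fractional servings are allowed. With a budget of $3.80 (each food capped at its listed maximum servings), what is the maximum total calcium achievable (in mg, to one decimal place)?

404.5 mg

Calcium per dollar: cottage cheese 122.5, brown rice 93.33, lentils 75, banana 27.5, quinoa 25.
Take 3 servings of cottage cheese: spends $2.40, +294.0 mg calcium (running total 294.0 mg).
Take 1 serving of brown rice: spends $0.30, +28.0 mg calcium (running total 322.0 mg).
Take 1.833 servings of lentils: spends $1.10, +82.5 mg calcium (running total 404.5 mg).
Filling greedily by calcium-per-dollar is optimal for one linear limit, giving 404.5 mg.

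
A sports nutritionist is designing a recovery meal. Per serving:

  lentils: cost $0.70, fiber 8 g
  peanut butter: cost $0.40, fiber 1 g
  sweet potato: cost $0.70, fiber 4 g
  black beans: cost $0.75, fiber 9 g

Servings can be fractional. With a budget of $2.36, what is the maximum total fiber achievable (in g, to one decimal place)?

28.3 g

Fiber per dollar: black beans 12, lentils 11.43, sweet potato 5.714, peanut butter 2.5.
With no serving limits, spend the whole cost allowance on black beans: $2.36 / $0.75 × 9 g = 28.3 g.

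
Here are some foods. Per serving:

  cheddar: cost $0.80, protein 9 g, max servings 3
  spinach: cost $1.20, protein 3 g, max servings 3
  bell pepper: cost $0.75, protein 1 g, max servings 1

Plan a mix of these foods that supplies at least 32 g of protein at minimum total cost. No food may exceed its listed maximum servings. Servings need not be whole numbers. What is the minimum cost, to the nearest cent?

$4.40

Cost per g of protein: cheddar $0.0889, spinach $0.4000, bell pepper $0.7500.
Take 3 servings of cheddar: +27.0 g protein for $2.40 (total $2.40, still need 5.0 g).
Take 1.667 servings of spinach: +5.0 g protein for $2.00 (total $4.40, still need 0.0 g).
Greedy by cheapest-per-g is optimal for a single linear constraint, so the minimum cost is $4.40.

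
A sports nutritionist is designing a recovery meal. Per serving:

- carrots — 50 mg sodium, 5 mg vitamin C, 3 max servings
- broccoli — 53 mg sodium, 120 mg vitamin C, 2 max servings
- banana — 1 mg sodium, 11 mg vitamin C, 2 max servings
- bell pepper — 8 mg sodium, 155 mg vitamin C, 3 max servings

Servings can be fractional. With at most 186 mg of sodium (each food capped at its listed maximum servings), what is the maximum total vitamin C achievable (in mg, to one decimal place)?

Vitamin C per mg sodium: bell pepper 19.38, banana 11, broccoli 2.264, carrots 0.1.
Take 3 servings of bell pepper: uses 24 mg sodium, +465.0 mg vitamin C (running total 465.0 mg).
Take 2 servings of banana: uses 2 mg sodium, +22.0 mg vitamin C (running total 487.0 mg).
Take 2 servings of broccoli: uses 106 mg sodium, +240.0 mg vitamin C (running total 727.0 mg).
Take 1.08 servings of carrots: uses 54 mg sodium, +5.4 mg vitamin C (running total 732.4 mg).
Greedy by best ratio exhausts the sodium allowance optimally: 732.4 mg.

732.4 mg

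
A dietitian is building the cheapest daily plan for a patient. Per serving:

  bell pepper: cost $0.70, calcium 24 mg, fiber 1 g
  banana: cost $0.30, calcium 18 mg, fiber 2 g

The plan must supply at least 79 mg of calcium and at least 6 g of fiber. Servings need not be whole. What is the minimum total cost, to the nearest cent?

At the optimum either one food covers both requirements or two foods hit both targets exactly; no other combination can be cheaper.
bell pepper only: max(79/24, 6/1) = 6 servings → $4.20.
banana only: max(79/18, 6/2) = 4.389 servings → $1.32.
bell pepper + banana with both tight: 1.667 servings and 2.167 servings → $1.82.
Cheapest feasible corner: $1.32.

$1.32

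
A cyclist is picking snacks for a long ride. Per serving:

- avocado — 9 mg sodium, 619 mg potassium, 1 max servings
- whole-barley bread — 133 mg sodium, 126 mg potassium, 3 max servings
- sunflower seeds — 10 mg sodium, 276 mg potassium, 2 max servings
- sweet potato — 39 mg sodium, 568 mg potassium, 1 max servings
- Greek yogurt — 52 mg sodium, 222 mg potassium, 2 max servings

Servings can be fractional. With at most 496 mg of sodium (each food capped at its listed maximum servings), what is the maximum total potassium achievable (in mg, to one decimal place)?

Potassium per mg sodium: avocado 68.78, sunflower seeds 27.6, sweet potato 14.56, Greek yogurt 4.269, whole-barley bread 0.9474.
Take 1 serving of avocado: uses 9 mg sodium, +619.0 mg potassium (running total 619.0 mg).
Take 2 servings of sunflower seeds: uses 20 mg sodium, +552.0 mg potassium (running total 1171.0 mg).
Take 1 serving of sweet potato: uses 39 mg sodium, +568.0 mg potassium (running total 1739.0 mg).
Take 2 servings of Greek yogurt: uses 104 mg sodium, +444.0 mg potassium (running total 2183.0 mg).
Take 2.436 servings of whole-barley bread: uses 324 mg sodium, +306.9 mg potassium (running total 2489.9 mg).
Greedy by best ratio exhausts the sodium allowance optimally: 2489.9 mg.

2489.9 mg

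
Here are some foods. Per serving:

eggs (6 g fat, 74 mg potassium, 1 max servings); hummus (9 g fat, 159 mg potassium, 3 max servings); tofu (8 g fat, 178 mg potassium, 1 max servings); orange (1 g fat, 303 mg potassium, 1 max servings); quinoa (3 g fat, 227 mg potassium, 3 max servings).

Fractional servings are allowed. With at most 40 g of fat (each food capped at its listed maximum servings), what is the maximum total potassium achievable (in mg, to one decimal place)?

1550.7 mg

Potassium per g fat: orange 303, quinoa 75.67, tofu 22.25, hummus 17.67, eggs 12.33.
Take 1 serving of orange: uses 1 g fat, +303.0 mg potassium (running total 303.0 mg).
Take 3 servings of quinoa: uses 9 g fat, +681.0 mg potassium (running total 984.0 mg).
Take 1 serving of tofu: uses 8 g fat, +178.0 mg potassium (running total 1162.0 mg).
Take 2.444 servings of hummus: uses 22 g fat, +388.7 mg potassium (running total 1550.7 mg).
Filling greedily by potassium-per-g fat is optimal for one linear limit, giving 1550.7 mg.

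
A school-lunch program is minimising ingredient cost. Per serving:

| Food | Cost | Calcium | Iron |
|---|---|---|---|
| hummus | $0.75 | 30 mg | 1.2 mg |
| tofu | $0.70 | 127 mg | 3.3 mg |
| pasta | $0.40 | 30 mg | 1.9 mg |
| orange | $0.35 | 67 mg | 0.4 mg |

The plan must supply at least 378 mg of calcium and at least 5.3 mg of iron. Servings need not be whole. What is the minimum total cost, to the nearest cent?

$2.02

The cheapest plan sits at a corner of the feasible region — with two constraints it uses at most two foods.
hummus only: max(378/30, 5.3/1.2) = 12.6 servings → $9.45.
tofu only: max(378/127, 5.3/3.3) = 2.976 servings → $2.08.
pasta only: max(378/30, 5.3/1.9) = 12.6 servings → $5.04.
orange only: max(378/67, 5.3/0.4) = 13.25 servings → $4.64.
hummus + tofu with both targets exact would need a negative amount; discard.
hummus + pasta with both targets exact would need a negative amount; discard.
hummus + orange with both tight: 2.981 servings and 4.307 servings → $3.74.
tofu + pasta: intersection lies outside the first quadrant.
tofu + orange with both tight: 1.197 servings and 3.372 servings → $2.02.
pasta + orange with both tight: 1.768 servings and 4.85 servings → $2.40.
Cheapest feasible corner: $2.02.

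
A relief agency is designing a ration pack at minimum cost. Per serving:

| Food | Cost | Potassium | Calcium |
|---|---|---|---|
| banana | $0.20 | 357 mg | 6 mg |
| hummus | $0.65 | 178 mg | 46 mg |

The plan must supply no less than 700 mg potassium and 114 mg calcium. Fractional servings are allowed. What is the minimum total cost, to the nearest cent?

$1.70

For a min-cost LP with two ≥-constraints, a basic feasible solution has at most two positive variables.
banana only: max(700/357, 114/6) = 19 servings → $3.80.
hummus only: max(700/178, 114/46) = 3.933 servings → $2.56.
banana + hummus with both tight: 0.7756 servings and 2.377 servings → $1.70.
Cheapest feasible corner: $1.70.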